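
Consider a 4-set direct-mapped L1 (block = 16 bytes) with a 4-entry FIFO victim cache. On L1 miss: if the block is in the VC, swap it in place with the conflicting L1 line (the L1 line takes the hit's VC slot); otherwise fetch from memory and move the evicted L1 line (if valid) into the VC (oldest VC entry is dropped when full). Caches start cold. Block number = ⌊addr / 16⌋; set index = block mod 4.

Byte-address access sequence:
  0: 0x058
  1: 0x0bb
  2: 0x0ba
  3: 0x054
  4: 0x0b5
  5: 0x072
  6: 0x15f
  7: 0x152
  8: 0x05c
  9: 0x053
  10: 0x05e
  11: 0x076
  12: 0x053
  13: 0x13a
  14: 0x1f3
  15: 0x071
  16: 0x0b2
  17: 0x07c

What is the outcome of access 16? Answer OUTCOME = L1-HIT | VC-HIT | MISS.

OUTCOME = VC-HIT

0: 0x58 (blk 5, set 1) → MISS  vc=[]
1: 0xbb (blk 11, set 3) → MISS  vc=[]
2: 0xba (blk 11, set 3) → L1-HIT  vc=[]
3: 0x54 (blk 5, set 1) → L1-HIT  vc=[]
4: 0xb5 (blk 11, set 3) → L1-HIT  vc=[]
5: 0x72 (blk 7, set 3) → MISS  vc=[11]
6: 0x15f (blk 21, set 1) → MISS  vc=[11, 5]
7: 0x152 (blk 21, set 1) → L1-HIT  vc=[11, 5]
8: 0x5c (blk 5, set 1) → VC-HIT  vc=[11, 21]
9: 0x53 (blk 5, set 1) → L1-HIT  vc=[11, 21]
10: 0x5e (blk 5, set 1) → L1-HIT  vc=[11, 21]
11: 0x76 (blk 7, set 3) → L1-HIT  vc=[11, 21]
12: 0x53 (blk 5, set 1) → L1-HIT  vc=[11, 21]
13: 0x13a (blk 19, set 3) → MISS  vc=[11, 21, 7]
14: 0x1f3 (blk 31, set 3) → MISS  vc=[11, 21, 7, 19]
15: 0x71 (blk 7, set 3) → VC-HIT  vc=[11, 21, 31, 19]
16: 0xb2 (blk 11, set 3) → VC-HIT  vc=[7, 21, 31, 19]
17: 0x7c (blk 7, set 3) → VC-HIT  vc=[11, 21, 31, 19]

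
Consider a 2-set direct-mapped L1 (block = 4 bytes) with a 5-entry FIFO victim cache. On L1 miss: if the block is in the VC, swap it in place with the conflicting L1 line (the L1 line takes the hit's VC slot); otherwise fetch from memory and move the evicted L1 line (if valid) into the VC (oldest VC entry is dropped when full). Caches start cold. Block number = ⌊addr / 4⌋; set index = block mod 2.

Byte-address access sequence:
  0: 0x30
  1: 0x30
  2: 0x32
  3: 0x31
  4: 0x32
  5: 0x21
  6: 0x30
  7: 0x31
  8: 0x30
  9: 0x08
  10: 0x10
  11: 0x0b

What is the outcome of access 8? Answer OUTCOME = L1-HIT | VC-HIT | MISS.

0: 0x30 (blk 12, set 0) → MISS  vc=[]
1: 0x30 (blk 12, set 0) → L1-HIT  vc=[]
2: 0x32 (blk 12, set 0) → L1-HIT  vc=[]
3: 0x31 (blk 12, set 0) → L1-HIT  vc=[]
4: 0x32 (blk 12, set 0) → L1-HIT  vc=[]
5: 0x21 (blk 8, set 0) → MISS  vc=[12]
6: 0x30 (blk 12, set 0) → VC-HIT  vc=[8]
7: 0x31 (blk 12, set 0) → L1-HIT  vc=[8]
8: 0x30 (blk 12, set 0) → L1-HIT  vc=[8]
9: 0x8 (blk 2, set 0) → MISS  vc=[8, 12]
10: 0x10 (blk 4, set 0) → MISS  vc=[8, 12, 2]
11: 0xb (blk 2, set 0) → VC-HIT  vc=[8, 12, 4]

OUTCOME = L1-HIT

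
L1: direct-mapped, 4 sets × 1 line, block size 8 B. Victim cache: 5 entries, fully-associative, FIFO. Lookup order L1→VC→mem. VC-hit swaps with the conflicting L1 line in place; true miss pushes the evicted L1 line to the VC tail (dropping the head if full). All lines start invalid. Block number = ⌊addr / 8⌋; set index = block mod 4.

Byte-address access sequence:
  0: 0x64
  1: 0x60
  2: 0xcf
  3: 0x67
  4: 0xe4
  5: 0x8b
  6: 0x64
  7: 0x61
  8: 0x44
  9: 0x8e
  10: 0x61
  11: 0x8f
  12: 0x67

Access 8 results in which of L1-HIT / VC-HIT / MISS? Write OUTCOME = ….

  [0] addr=0x64 blk=12 s=0: MISS | VC []
  [1] addr=0x60 blk=12 s=0: L1-HIT | VC []
  [2] addr=0xcf blk=25 s=1: MISS | VC []
  [3] addr=0x67 blk=12 s=0: L1-HIT | VC []
  [4] addr=0xe4 blk=28 s=0: MISS | VC [12]
  [5] addr=0x8b blk=17 s=1: MISS | VC [12, 25]
  [6] addr=0x64 blk=12 s=0: VC-HIT | VC [28, 25]
  [7] addr=0x61 blk=12 s=0: L1-HIT | VC [28, 25]
  [8] addr=0x44 blk=8 s=0: MISS | VC [28, 25, 12]
  [9] addr=0x8e blk=17 s=1: L1-HIT | VC [28, 25, 12]
  [10] addr=0x61 blk=12 s=0: VC-HIT | VC [28, 25, 8]
  [11] addr=0x8f blk=17 s=1: L1-HIT | VC [28, 25, 8]
  [12] addr=0x67 blk=12 s=0: L1-HIT | VC [28, 25, 8]

OUTCOME = MISS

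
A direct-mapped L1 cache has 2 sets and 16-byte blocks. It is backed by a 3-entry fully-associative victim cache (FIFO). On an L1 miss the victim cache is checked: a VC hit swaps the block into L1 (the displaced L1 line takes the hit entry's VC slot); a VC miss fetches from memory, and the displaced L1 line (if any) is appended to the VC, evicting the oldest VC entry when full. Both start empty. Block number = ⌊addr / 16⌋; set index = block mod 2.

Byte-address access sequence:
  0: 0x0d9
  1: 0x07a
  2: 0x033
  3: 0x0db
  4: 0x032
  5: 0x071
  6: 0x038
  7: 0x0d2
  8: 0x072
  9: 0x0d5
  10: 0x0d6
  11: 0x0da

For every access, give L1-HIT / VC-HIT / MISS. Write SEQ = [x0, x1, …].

SEQ = [MISS, MISS, MISS, VC-HIT, VC-HIT, VC-HIT, VC-HIT, VC-HIT, VC-HIT, VC-HIT, L1-HIT, L1-HIT]

#0 0xd9→b13/s1 MISS; vc=[]
#1 0x7a→b7/s1 MISS; vc=[13]
#2 0x33→b3/s1 MISS; vc=[13,7]
#3 0xdb→b13/s1 VC-HIT; vc=[3,7]
#4 0x32→b3/s1 VC-HIT; vc=[13,7]
#5 0x71→b7/s1 VC-HIT; vc=[13,3]
#6 0x38→b3/s1 VC-HIT; vc=[13,7]
#7 0xd2→b13/s1 VC-HIT; vc=[3,7]
#8 0x72→b7/s1 VC-HIT; vc=[3,13]
#9 0xd5→b13/s1 VC-HIT; vc=[3,7]
#10 0xd6→b13/s1 L1-HIT; vc=[3,7]
#11 0xda→b13/s1 L1-HIT; vc=[3,7]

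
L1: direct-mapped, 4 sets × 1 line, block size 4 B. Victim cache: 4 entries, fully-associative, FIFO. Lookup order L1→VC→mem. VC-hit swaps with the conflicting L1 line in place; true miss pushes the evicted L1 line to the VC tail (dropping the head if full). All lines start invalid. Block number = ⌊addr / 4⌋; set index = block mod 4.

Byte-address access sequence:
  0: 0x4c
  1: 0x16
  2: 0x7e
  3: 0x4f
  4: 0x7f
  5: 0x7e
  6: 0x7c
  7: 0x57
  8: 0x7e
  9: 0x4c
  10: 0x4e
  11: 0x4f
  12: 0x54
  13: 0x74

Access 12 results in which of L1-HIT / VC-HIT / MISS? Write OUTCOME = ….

  [0] addr=0x4c blk=19 s=3: MISS | VC []
  [1] addr=0x16 blk=5 s=1: MISS | VC []
  [2] addr=0x7e blk=31 s=3: MISS | VC [19]
  [3] addr=0x4f blk=19 s=3: VC-HIT | VC [31]
  [4] addr=0x7f blk=31 s=3: VC-HIT | VC [19]
  [5] addr=0x7e blk=31 s=3: L1-HIT | VC [19]
  [6] addr=0x7c blk=31 s=3: L1-HIT | VC [19]
  [7] addr=0x57 blk=21 s=1: MISS | VC [19, 5]
  [8] addr=0x7e blk=31 s=3: L1-HIT | VC [19, 5]
  [9] addr=0x4c blk=19 s=3: VC-HIT | VC [31, 5]
  [10] addr=0x4e blk=19 s=3: L1-HIT | VC [31, 5]
  [11] addr=0x4f blk=19 s=3: L1-HIT | VC [31, 5]
  [12] addr=0x54 blk=21 s=1: L1-HIT | VC [31, 5]
  [13] addr=0x74 blk=29 s=1: MISS | VC [31, 5, 21]

OUTCOME = L1-HIT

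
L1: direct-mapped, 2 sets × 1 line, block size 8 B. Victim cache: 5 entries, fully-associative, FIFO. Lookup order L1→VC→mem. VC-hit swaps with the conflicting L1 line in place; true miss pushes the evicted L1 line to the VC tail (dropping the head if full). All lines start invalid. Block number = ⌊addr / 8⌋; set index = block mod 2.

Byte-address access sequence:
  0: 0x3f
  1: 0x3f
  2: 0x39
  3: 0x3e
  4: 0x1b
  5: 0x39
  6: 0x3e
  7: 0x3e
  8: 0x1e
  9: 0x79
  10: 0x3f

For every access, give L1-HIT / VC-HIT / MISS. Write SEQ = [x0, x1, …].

SEQ = [MISS, L1-HIT, L1-HIT, L1-HIT, MISS, VC-HIT, L1-HIT, L1-HIT, VC-HIT, MISS, VC-HIT]

#0 0x3f→b7/s1 MISS; vc=[]
#1 0x3f→b7/s1 L1-HIT; vc=[]
#2 0x39→b7/s1 L1-HIT; vc=[]
#3 0x3e→b7/s1 L1-HIT; vc=[]
#4 0x1b→b3/s1 MISS; vc=[7]
#5 0x39→b7/s1 VC-HIT; vc=[3]
#6 0x3e→b7/s1 L1-HIT; vc=[3]
#7 0x3e→b7/s1 L1-HIT; vc=[3]
#8 0x1e→b3/s1 VC-HIT; vc=[7]
#9 0x79→b15/s1 MISS; vc=[7,3]
#10 0x3f→b7/s1 VC-HIT; vc=[15,3]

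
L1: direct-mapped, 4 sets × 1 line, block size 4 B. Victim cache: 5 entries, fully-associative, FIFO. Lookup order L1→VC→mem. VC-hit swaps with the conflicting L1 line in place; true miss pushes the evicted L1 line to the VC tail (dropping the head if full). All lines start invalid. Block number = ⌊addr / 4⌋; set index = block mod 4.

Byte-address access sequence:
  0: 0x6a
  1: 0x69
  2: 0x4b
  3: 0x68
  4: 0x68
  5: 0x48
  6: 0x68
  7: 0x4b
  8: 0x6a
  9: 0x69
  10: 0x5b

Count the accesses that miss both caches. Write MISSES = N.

0: 0x6a (blk 26, set 2) → MISS  vc=[]
1: 0x69 (blk 26, set 2) → L1-HIT  vc=[]
2: 0x4b (blk 18, set 2) → MISS  vc=[26]
3: 0x68 (blk 26, set 2) → VC-HIT  vc=[18]
4: 0x68 (blk 26, set 2) → L1-HIT  vc=[18]
5: 0x48 (blk 18, set 2) → VC-HIT  vc=[26]
6: 0x68 (blk 26, set 2) → VC-HIT  vc=[18]
7: 0x4b (blk 18, set 2) → VC-HIT  vc=[26]
8: 0x6a (blk 26, set 2) → VC-HIT  vc=[18]
9: 0x69 (blk 26, set 2) → L1-HIT  vc=[18]
10: 0x5b (blk 22, set 2) → MISS  vc=[18, 26]

MISSES = 3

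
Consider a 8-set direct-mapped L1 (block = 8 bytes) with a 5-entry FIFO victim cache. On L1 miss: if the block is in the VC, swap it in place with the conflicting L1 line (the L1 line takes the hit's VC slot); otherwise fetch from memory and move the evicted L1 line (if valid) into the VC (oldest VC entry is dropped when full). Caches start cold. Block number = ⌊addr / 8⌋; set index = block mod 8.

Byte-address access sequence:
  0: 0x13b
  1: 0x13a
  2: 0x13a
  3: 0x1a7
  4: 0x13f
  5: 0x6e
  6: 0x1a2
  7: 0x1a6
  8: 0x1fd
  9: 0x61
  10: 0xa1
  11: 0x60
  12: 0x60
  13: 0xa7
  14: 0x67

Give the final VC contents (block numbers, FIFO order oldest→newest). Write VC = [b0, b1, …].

  [0] addr=0x13b blk=39 s=7: MISS | VC []
  [1] addr=0x13a blk=39 s=7: L1-HIT | VC []
  [2] addr=0x13a blk=39 s=7: L1-HIT | VC []
  [3] addr=0x1a7 blk=52 s=4: MISS | VC []
  [4] addr=0x13f blk=39 s=7: L1-HIT | VC []
  [5] addr=0x6e blk=13 s=5: MISS | VC []
  [6] addr=0x1a2 blk=52 s=4: L1-HIT | VC []
  [7] addr=0x1a6 blk=52 s=4: L1-HIT | VC []
  [8] addr=0x1fd blk=63 s=7: MISS | VC [39]
  [9] addr=0x61 blk=12 s=4: MISS | VC [39, 52]
  [10] addr=0xa1 blk=20 s=4: MISS | VC [39, 52, 12]
  [11] addr=0x60 blk=12 s=4: VC-HIT | VC [39, 52, 20]
  [12] addr=0x60 blk=12 s=4: L1-HIT | VC [39, 52, 20]
  [13] addr=0xa7 blk=20 s=4: VC-HIT | VC [39, 52, 12]
  [14] addr=0x67 blk=12 s=4: VC-HIT | VC [39, 52, 20]

VC = [39, 52, 20]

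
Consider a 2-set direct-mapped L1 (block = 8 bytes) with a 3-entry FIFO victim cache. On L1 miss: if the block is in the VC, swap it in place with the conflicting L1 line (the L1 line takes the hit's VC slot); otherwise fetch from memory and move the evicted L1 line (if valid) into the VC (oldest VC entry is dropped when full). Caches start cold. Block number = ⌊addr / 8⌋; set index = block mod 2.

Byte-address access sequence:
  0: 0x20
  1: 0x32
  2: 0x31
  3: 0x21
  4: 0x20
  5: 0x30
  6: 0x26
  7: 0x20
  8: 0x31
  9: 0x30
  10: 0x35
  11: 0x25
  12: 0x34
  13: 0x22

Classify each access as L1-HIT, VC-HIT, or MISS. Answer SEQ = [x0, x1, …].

0: 0x20 (blk 4, set 0) → MISS  vc=[]
1: 0x32 (blk 6, set 0) → MISS  vc=[4]
2: 0x31 (blk 6, set 0) → L1-HIT  vc=[4]
3: 0x21 (blk 4, set 0) → VC-HIT  vc=[6]
4: 0x20 (blk 4, set 0) → L1-HIT  vc=[6]
5: 0x30 (blk 6, set 0) → VC-HIT  vc=[4]
6: 0x26 (blk 4, set 0) → VC-HIT  vc=[6]
7: 0x20 (blk 4, set 0) → L1-HIT  vc=[6]
8: 0x31 (blk 6, set 0) → VC-HIT  vc=[4]
9: 0x30 (blk 6, set 0) → L1-HIT  vc=[4]
10: 0x35 (blk 6, set 0) → L1-HIT  vc=[4]
11: 0x25 (blk 4, set 0) → VC-HIT  vc=[6]
12: 0x34 (blk 6, set 0) → VC-HIT  vc=[4]
13: 0x22 (blk 4, set 0) → VC-HIT  vc=[6]

SEQ = [MISS, MISS, L1-HIT, VC-HIT, L1-HIT, VC-HIT, VC-HIT, L1-HIT, VC-HIT, L1-HIT, L1-HIT, VC-HIT, VC-HIT, VC-HIT]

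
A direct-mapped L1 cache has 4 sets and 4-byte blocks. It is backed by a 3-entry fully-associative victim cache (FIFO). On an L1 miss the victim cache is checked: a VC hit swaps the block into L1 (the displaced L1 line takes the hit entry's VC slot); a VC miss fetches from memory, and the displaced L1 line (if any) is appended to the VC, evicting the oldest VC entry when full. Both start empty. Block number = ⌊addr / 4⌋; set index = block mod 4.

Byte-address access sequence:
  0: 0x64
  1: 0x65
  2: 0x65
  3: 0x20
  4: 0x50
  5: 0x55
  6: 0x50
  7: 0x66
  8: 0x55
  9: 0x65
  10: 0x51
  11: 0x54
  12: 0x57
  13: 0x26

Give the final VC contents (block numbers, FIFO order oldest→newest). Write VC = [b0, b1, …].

0: 0x64 (blk 25, set 1) → MISS  vc=[]
1: 0x65 (blk 25, set 1) → L1-HIT  vc=[]
2: 0x65 (blk 25, set 1) → L1-HIT  vc=[]
3: 0x20 (blk 8, set 0) → MISS  vc=[]
4: 0x50 (blk 20, set 0) → MISS  vc=[8]
5: 0x55 (blk 21, set 1) → MISS  vc=[8, 25]
6: 0x50 (blk 20, set 0) → L1-HIT  vc=[8, 25]
7: 0x66 (blk 25, set 1) → VC-HIT  vc=[8, 21]
8: 0x55 (blk 21, set 1) → VC-HIT  vc=[8, 25]
9: 0x65 (blk 25, set 1) → VC-HIT  vc=[8, 21]
10: 0x51 (blk 20, set 0) → L1-HIT  vc=[8, 21]
11: 0x54 (blk 21, set 1) → VC-HIT  vc=[8, 25]
12: 0x57 (blk 21, set 1) → L1-HIT  vc=[8, 25]
13: 0x26 (blk 9, set 1) → MISS  vc=[8, 25, 21]

VC = [8, 25, 21]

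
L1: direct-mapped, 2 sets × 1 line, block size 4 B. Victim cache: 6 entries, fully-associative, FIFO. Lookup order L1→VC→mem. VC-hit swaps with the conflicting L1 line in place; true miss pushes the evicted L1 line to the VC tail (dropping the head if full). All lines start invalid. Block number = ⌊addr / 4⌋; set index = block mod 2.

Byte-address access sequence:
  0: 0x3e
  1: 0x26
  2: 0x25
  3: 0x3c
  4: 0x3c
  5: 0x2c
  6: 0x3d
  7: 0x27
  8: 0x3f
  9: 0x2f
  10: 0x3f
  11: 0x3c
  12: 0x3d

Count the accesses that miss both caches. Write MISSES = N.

#0 0x3e→b15/s1 MISS; vc=[]
#1 0x26→b9/s1 MISS; vc=[15]
#2 0x25→b9/s1 L1-HIT; vc=[15]
#3 0x3c→b15/s1 VC-HIT; vc=[9]
#4 0x3c→b15/s1 L1-HIT; vc=[9]
#5 0x2c→b11/s1 MISS; vc=[9,15]
#6 0x3d→b15/s1 VC-HIT; vc=[9,11]
#7 0x27→b9/s1 VC-HIT; vc=[15,11]
#8 0x3f→b15/s1 VC-HIT; vc=[9,11]
#9 0x2f→b11/s1 VC-HIT; vc=[9,15]
#10 0x3f→b15/s1 VC-HIT; vc=[9,11]
#11 0x3c→b15/s1 L1-HIT; vc=[9,11]
#12 0x3d→b15/s1 L1-HIT; vc=[9,11]

MISSES = 3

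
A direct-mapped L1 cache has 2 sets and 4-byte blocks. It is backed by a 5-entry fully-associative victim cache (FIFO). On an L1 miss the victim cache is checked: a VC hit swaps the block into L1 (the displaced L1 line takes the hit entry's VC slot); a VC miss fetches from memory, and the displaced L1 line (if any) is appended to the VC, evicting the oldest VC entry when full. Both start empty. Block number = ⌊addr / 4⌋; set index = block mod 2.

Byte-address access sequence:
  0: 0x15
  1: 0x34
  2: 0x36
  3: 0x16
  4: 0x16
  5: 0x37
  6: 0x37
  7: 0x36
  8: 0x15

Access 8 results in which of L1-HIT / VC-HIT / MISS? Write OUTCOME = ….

OUTCOME = VC-HIT

0: 0x15 (blk 5, set 1) → MISS  vc=[]
1: 0x34 (blk 13, set 1) → MISS  vc=[5]
2: 0x36 (blk 13, set 1) → L1-HIT  vc=[5]
3: 0x16 (blk 5, set 1) → VC-HIT  vc=[13]
4: 0x16 (blk 5, set 1) → L1-HIT  vc=[13]
5: 0x37 (blk 13, set 1) → VC-HIT  vc=[5]
6: 0x37 (blk 13, set 1) → L1-HIT  vc=[5]
7: 0x36 (blk 13, set 1) → L1-HIT  vc=[5]
8: 0x15 (blk 5, set 1) → VC-HIT  vc=[13]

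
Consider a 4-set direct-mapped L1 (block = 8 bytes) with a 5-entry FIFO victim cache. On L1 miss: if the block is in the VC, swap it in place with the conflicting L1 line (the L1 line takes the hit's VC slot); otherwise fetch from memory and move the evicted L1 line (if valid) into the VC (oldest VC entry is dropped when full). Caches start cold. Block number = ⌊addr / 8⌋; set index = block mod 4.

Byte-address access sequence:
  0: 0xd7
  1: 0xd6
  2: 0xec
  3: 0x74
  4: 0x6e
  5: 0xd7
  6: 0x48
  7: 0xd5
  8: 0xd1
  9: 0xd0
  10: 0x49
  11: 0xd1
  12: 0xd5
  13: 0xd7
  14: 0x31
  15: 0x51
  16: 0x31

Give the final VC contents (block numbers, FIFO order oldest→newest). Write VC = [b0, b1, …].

#0 0xd7→b26/s2 MISS; vc=[]
#1 0xd6→b26/s2 L1-HIT; vc=[]
#2 0xec→b29/s1 MISS; vc=[]
#3 0x74→b14/s2 MISS; vc=[26]
#4 0x6e→b13/s1 MISS; vc=[26,29]
#5 0xd7→b26/s2 VC-HIT; vc=[14,29]
#6 0x48→b9/s1 MISS; vc=[14,29,13]
#7 0xd5→b26/s2 L1-HIT; vc=[14,29,13]
#8 0xd1→b26/s2 L1-HIT; vc=[14,29,13]
#9 0xd0→b26/s2 L1-HIT; vc=[14,29,13]
#10 0x49→b9/s1 L1-HIT; vc=[14,29,13]
#11 0xd1→b26/s2 L1-HIT; vc=[14,29,13]
#12 0xd5→b26/s2 L1-HIT; vc=[14,29,13]
#13 0xd7→b26/s2 L1-HIT; vc=[14,29,13]
#14 0x31→b6/s2 MISS; vc=[14,29,13,26]
#15 0x51→b10/s2 MISS; vc=[14,29,13,26,6]
#16 0x31→b6/s2 VC-HIT; vc=[14,29,13,26,10]

VC = [14, 29, 13, 26, 10]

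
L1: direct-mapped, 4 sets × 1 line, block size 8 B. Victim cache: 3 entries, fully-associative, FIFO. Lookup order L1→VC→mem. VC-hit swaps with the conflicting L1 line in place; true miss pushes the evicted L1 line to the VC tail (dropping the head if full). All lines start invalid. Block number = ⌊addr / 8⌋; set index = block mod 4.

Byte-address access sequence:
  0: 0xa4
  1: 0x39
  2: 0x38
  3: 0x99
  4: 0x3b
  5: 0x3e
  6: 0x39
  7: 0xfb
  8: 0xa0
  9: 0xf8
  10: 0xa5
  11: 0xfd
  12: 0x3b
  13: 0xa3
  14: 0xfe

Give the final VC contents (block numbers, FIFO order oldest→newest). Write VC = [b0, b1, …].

0: 0xa4 (blk 20, set 0) → MISS  vc=[]
1: 0x39 (blk 7, set 3) → MISS  vc=[]
2: 0x38 (blk 7, set 3) → L1-HIT  vc=[]
3: 0x99 (blk 19, set 3) → MISS  vc=[7]
4: 0x3b (blk 7, set 3) → VC-HIT  vc=[19]
5: 0x3e (blk 7, set 3) → L1-HIT  vc=[19]
6: 0x39 (blk 7, set 3) → L1-HIT  vc=[19]
7: 0xfb (blk 31, set 3) → MISS  vc=[19, 7]
8: 0xa0 (blk 20, set 0) → L1-HIT  vc=[19, 7]
9: 0xf8 (blk 31, set 3) → L1-HIT  vc=[19, 7]
10: 0xa5 (blk 20, set 0) → L1-HIT  vc=[19, 7]
11: 0xfd (blk 31, set 3) → L1-HIT  vc=[19, 7]
12: 0x3b (blk 7, set 3) → VC-HIT  vc=[19, 31]
13: 0xa3 (blk 20, set 0) → L1-HIT  vc=[19, 31]
14: 0xfe (blk 31, set 3) → VC-HIT  vc=[19, 7]

VC = [19, 7]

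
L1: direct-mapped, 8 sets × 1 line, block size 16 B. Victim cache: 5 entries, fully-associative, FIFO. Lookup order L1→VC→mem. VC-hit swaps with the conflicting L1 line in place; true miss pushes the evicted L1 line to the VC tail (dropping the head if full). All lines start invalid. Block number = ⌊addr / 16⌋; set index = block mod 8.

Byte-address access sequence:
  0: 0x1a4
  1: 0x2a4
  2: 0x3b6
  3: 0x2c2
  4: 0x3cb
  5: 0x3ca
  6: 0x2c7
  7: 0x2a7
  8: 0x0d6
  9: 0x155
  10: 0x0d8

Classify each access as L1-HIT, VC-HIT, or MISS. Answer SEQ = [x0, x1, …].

SEQ = [MISS, MISS, MISS, MISS, MISS, L1-HIT, VC-HIT, L1-HIT, MISS, MISS, VC-HIT]

#0 0x1a4→b26/s2 MISS; vc=[]
#1 0x2a4→b42/s2 MISS; vc=[26]
#2 0x3b6→b59/s3 MISS; vc=[26]
#3 0x2c2→b44/s4 MISS; vc=[26]
#4 0x3cb→b60/s4 MISS; vc=[26,44]
#5 0x3ca→b60/s4 L1-HIT; vc=[26,44]
#6 0x2c7→b44/s4 VC-HIT; vc=[26,60]
#7 0x2a7→b42/s2 L1-HIT; vc=[26,60]
#8 0xd6→b13/s5 MISS; vc=[26,60]
#9 0x155→b21/s5 MISS; vc=[26,60,13]
#10 0xd8→b13/s5 VC-HIT; vc=[26,60,21]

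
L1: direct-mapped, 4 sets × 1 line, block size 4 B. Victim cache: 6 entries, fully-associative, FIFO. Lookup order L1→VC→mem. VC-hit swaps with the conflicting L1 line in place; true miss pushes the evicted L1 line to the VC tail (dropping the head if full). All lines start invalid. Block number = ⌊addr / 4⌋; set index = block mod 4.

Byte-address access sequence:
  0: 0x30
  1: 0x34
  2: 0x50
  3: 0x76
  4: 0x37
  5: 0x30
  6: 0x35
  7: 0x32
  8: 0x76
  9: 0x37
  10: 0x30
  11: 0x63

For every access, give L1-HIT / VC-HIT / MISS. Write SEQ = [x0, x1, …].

SEQ = [MISS, MISS, MISS, MISS, VC-HIT, VC-HIT, L1-HIT, L1-HIT, VC-HIT, VC-HIT, L1-HIT, MISS]

0: 0x30 (blk 12, set 0) → MISS  vc=[]
1: 0x34 (blk 13, set 1) → MISS  vc=[]
2: 0x50 (blk 20, set 0) → MISS  vc=[12]
3: 0x76 (blk 29, set 1) → MISS  vc=[12, 13]
4: 0x37 (blk 13, set 1) → VC-HIT  vc=[12, 29]
5: 0x30 (blk 12, set 0) → VC-HIT  vc=[20, 29]
6: 0x35 (blk 13, set 1) → L1-HIT  vc=[20, 29]
7: 0x32 (blk 12, set 0) → L1-HIT  vc=[20, 29]
8: 0x76 (blk 29, set 1) → VC-HIT  vc=[20, 13]
9: 0x37 (blk 13, set 1) → VC-HIT  vc=[20, 29]
10: 0x30 (blk 12, set 0) → L1-HIT  vc=[20, 29]
11: 0x63 (blk 24, set 0) → MISS  vc=[20, 29, 12]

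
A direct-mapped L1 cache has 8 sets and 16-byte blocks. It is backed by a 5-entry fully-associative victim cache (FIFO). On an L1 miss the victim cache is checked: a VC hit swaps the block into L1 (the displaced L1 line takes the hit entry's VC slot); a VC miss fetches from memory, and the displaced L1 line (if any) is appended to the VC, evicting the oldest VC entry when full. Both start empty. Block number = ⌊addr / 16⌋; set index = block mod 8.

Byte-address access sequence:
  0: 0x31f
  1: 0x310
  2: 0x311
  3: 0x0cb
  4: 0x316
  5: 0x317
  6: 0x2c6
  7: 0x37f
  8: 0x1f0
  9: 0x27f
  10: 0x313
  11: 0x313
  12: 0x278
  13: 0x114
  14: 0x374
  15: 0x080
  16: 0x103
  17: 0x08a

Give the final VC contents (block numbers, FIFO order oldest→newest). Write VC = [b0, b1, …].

0: 0x31f (blk 49, set 1) → MISS  vc=[]
1: 0x310 (blk 49, set 1) → L1-HIT  vc=[]
2: 0x311 (blk 49, set 1) → L1-HIT  vc=[]
3: 0xcb (blk 12, set 4) → MISS  vc=[]
4: 0x316 (blk 49, set 1) → L1-HIT  vc=[]
5: 0x317 (blk 49, set 1) → L1-HIT  vc=[]
6: 0x2c6 (blk 44, set 4) → MISS  vc=[12]
7: 0x37f (blk 55, set 7) → MISS  vc=[12]
8: 0x1f0 (blk 31, set 7) → MISS  vc=[12, 55]
9: 0x27f (blk 39, set 7) → MISS  vc=[12, 55, 31]
10: 0x313 (blk 49, set 1) → L1-HIT  vc=[12, 55, 31]
11: 0x313 (blk 49, set 1) → L1-HIT  vc=[12, 55, 31]
12: 0x278 (blk 39, set 7) → L1-HIT  vc=[12, 55, 31]
13: 0x114 (blk 17, set 1) → MISS  vc=[12, 55, 31, 49]
14: 0x374 (blk 55, set 7) → VC-HIT  vc=[12, 39, 31, 49]
15: 0x80 (blk 8, set 0) → MISS  vc=[12, 39, 31, 49]
16: 0x103 (blk 16, set 0) → MISS  vc=[12, 39, 31, 49, 8]
17: 0x8a (blk 8, set 0) → VC-HIT  vc=[12, 39, 31, 49, 16]

VC = [12, 39, 31, 49, 16]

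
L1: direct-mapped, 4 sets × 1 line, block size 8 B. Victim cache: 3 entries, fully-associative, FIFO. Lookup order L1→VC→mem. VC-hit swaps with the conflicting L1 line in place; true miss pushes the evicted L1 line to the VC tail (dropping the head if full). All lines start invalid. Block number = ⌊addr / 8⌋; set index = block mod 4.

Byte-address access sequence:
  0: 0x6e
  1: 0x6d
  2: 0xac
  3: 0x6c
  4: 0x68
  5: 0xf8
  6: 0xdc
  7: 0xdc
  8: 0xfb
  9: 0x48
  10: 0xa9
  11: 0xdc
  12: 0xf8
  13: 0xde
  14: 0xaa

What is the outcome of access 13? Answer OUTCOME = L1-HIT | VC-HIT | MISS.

OUTCOME = VC-HIT

#0 0x6e→b13/s1 MISS; vc=[]
#1 0x6d→b13/s1 L1-HIT; vc=[]
#2 0xac→b21/s1 MISS; vc=[13]
#3 0x6c→b13/s1 VC-HIT; vc=[21]
#4 0x68→b13/s1 L1-HIT; vc=[21]
#5 0xf8→b31/s3 MISS; vc=[21]
#6 0xdc→b27/s3 MISS; vc=[21,31]
#7 0xdc→b27/s3 L1-HIT; vc=[21,31]
#8 0xfb→b31/s3 VC-HIT; vc=[21,27]
#9 0x48→b9/s1 MISS; vc=[21,27,13]
#10 0xa9→b21/s1 VC-HIT; vc=[9,27,13]
#11 0xdc→b27/s3 VC-HIT; vc=[9,31,13]
#12 0xf8→b31/s3 VC-HIT; vc=[9,27,13]
#13 0xde→b27/s3 VC-HIT; vc=[9,31,13]
#14 0xaa→b21/s1 L1-HIT; vc=[9,31,13]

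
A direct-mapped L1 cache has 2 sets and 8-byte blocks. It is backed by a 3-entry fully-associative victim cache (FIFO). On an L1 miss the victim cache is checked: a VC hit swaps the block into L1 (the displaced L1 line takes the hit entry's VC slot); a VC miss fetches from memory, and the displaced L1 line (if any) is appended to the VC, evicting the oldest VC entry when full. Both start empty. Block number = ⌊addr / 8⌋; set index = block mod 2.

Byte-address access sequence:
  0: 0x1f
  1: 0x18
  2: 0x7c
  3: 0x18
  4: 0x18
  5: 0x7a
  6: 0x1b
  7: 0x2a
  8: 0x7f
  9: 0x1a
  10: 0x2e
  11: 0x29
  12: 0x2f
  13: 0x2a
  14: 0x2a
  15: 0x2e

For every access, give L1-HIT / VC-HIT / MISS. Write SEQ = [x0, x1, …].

0: 0x1f (blk 3, set 1) → MISS  vc=[]
1: 0x18 (blk 3, set 1) → L1-HIT  vc=[]
2: 0x7c (blk 15, set 1) → MISS  vc=[3]
3: 0x18 (blk 3, set 1) → VC-HIT  vc=[15]
4: 0x18 (blk 3, set 1) → L1-HIT  vc=[15]
5: 0x7a (blk 15, set 1) → VC-HIT  vc=[3]
6: 0x1b (blk 3, set 1) → VC-HIT  vc=[15]
7: 0x2a (blk 5, set 1) → MISS  vc=[15, 3]
8: 0x7f (blk 15, set 1) → VC-HIT  vc=[5, 3]
9: 0x1a (blk 3, set 1) → VC-HIT  vc=[5, 15]
10: 0x2e (blk 5, set 1) → VC-HIT  vc=[3, 15]
11: 0x29 (blk 5, set 1) → L1-HIT  vc=[3, 15]
12: 0x2f (blk 5, set 1) → L1-HIT  vc=[3, 15]
13: 0x2a (blk 5, set 1) → L1-HIT  vc=[3, 15]
14: 0x2a (blk 5, set 1) → L1-HIT  vc=[3, 15]
15: 0x2e (blk 5, set 1) → L1-HIT  vc=[3, 15]

SEQ = [MISS, L1-HIT, MISS, VC-HIT, L1-HIT, VC-HIT, VC-HIT, MISS, VC-HIT, VC-HIT, VC-HIT, L1-HIT, L1-HIT, L1-HIT, L1-HIT, L1-HIT]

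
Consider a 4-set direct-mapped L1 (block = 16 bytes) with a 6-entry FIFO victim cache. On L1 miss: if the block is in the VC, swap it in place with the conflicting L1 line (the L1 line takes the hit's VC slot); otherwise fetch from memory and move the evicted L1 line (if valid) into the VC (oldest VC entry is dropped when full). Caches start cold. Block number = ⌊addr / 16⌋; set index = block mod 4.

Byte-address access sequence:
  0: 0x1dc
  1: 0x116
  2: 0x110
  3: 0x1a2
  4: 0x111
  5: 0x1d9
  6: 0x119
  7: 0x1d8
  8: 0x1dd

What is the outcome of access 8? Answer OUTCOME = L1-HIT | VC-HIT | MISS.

OUTCOME = L1-HIT

  [0] addr=0x1dc blk=29 s=1: MISS | VC []
  [1] addr=0x116 blk=17 s=1: MISS | VC [29]
  [2] addr=0x110 blk=17 s=1: L1-HIT | VC [29]
  [3] addr=0x1a2 blk=26 s=2: MISS | VC [29]
  [4] addr=0x111 blk=17 s=1: L1-HIT | VC [29]
  [5] addr=0x1d9 blk=29 s=1: VC-HIT | VC [17]
  [6] addr=0x119 blk=17 s=1: VC-HIT | VC [29]
  [7] addr=0x1d8 blk=29 s=1: VC-HIT | VC [17]
  [8] addr=0x1dd blk=29 s=1: L1-HIT | VC [17]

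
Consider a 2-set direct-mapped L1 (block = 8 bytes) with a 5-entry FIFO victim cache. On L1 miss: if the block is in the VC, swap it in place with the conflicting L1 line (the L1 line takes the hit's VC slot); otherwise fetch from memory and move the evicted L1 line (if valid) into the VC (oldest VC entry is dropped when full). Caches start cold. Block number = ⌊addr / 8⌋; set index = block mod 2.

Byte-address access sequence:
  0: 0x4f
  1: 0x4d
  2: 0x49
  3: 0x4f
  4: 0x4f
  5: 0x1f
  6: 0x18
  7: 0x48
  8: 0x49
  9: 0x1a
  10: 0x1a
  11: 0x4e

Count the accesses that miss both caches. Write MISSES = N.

MISSES = 2

#0 0x4f→b9/s1 MISS; vc=[]
#1 0x4d→b9/s1 L1-HIT; vc=[]
#2 0x49→b9/s1 L1-HIT; vc=[]
#3 0x4f→b9/s1 L1-HIT; vc=[]
#4 0x4f→b9/s1 L1-HIT; vc=[]
#5 0x1f→b3/s1 MISS; vc=[9]
#6 0x18→b3/s1 L1-HIT; vc=[9]
#7 0x48→b9/s1 VC-HIT; vc=[3]
#8 0x49→b9/s1 L1-HIT; vc=[3]
#9 0x1a→b3/s1 VC-HIT; vc=[9]
#10 0x1a→b3/s1 L1-HIT; vc=[9]
#11 0x4e→b9/s1 VC-HIT; vc=[3]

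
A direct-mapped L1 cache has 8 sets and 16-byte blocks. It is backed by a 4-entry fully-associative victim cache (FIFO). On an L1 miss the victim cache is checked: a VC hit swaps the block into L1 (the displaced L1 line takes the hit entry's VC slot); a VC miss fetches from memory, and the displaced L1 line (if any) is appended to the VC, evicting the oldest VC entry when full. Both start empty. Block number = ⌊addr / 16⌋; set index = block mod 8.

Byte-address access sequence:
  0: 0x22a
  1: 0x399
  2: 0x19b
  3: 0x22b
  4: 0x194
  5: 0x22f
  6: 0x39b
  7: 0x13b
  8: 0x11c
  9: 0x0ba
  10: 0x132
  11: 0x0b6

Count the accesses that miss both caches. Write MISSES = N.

  [0] addr=0x22a blk=34 s=2: MISS | VC []
  [1] addr=0x399 blk=57 s=1: MISS | VC []
  [2] addr=0x19b blk=25 s=1: MISS | VC [57]
  [3] addr=0x22b blk=34 s=2: L1-HIT | VC [57]
  [4] addr=0x194 blk=25 s=1: L1-HIT | VC [57]
  [5] addr=0x22f blk=34 s=2: L1-HIT | VC [57]
  [6] addr=0x39b blk=57 s=1: VC-HIT | VC [25]
  [7] addr=0x13b blk=19 s=3: MISS | VC [25]
  [8] addr=0x11c blk=17 s=1: MISS | VC [25, 57]
  [9] addr=0xba blk=11 s=3: MISS | VC [25, 57, 19]
  [10] addr=0x132 blk=19 s=3: VC-HIT | VC [25, 57, 11]
  [11] addr=0xb6 blk=11 s=3: VC-HIT | VC [25, 57, 19]

MISSES = 6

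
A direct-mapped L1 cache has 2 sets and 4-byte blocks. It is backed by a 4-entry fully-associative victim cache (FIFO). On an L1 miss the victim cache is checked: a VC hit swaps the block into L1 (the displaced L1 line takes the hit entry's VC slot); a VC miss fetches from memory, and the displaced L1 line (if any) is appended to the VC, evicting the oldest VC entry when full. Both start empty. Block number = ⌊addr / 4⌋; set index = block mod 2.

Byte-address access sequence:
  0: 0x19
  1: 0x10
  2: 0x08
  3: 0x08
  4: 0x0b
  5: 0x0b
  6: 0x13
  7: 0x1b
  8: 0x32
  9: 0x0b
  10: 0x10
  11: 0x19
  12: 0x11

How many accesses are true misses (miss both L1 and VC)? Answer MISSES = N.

MISSES = 4

0: 0x19 (blk 6, set 0) → MISS  vc=[]
1: 0x10 (blk 4, set 0) → MISS  vc=[6]
2: 0x8 (blk 2, set 0) → MISS  vc=[6, 4]
3: 0x8 (blk 2, set 0) → L1-HIT  vc=[6, 4]
4: 0xb (blk 2, set 0) → L1-HIT  vc=[6, 4]
5: 0xb (blk 2, set 0) → L1-HIT  vc=[6, 4]
6: 0x13 (blk 4, set 0) → VC-HIT  vc=[6, 2]
7: 0x1b (blk 6, set 0) → VC-HIT  vc=[4, 2]
8: 0x32 (blk 12, set 0) → MISS  vc=[4, 2, 6]
9: 0xb (blk 2, set 0) → VC-HIT  vc=[4, 12, 6]
10: 0x10 (blk 4, set 0) → VC-HIT  vc=[2, 12, 6]
11: 0x19 (blk 6, set 0) → VC-HIT  vc=[2, 12, 4]
12: 0x11 (blk 4, set 0) → VC-HIT  vc=[2, 12, 6]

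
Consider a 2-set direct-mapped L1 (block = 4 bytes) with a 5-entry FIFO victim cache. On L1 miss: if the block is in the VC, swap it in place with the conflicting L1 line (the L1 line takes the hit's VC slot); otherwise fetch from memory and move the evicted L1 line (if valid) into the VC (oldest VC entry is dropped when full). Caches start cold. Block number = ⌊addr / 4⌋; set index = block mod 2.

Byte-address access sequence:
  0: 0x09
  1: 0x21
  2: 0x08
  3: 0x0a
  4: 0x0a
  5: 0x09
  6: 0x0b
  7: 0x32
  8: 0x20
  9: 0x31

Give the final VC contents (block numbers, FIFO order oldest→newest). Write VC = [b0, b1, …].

  [0] addr=0x9 blk=2 s=0: MISS | VC []
  [1] addr=0x21 blk=8 s=0: MISS | VC [2]
  [2] addr=0x8 blk=2 s=0: VC-HIT | VC [8]
  [3] addr=0xa blk=2 s=0: L1-HIT | VC [8]
  [4] addr=0xa blk=2 s=0: L1-HIT | VC [8]
  [5] addr=0x9 blk=2 s=0: L1-HIT | VC [8]
  [6] addr=0xb blk=2 s=0: L1-HIT | VC [8]
  [7] addr=0x32 blk=12 s=0: MISS | VC [8, 2]
  [8] addr=0x20 blk=8 s=0: VC-HIT | VC [12, 2]
  [9] addr=0x31 blk=12 s=0: VC-HIT | VC [8, 2]

VC = [8, 2]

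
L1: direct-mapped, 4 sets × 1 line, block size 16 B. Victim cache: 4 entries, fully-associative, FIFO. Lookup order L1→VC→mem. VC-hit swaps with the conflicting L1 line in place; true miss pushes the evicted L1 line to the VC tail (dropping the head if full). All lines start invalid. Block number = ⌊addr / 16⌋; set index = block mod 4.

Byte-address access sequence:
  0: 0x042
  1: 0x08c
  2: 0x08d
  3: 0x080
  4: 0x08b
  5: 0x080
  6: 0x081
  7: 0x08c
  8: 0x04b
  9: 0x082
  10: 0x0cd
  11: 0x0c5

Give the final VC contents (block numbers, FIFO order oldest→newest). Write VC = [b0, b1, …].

#0 0x42→b4/s0 MISS; vc=[]
#1 0x8c→b8/s0 MISS; vc=[4]
#2 0x8d→b8/s0 L1-HIT; vc=[4]
#3 0x80→b8/s0 L1-HIT; vc=[4]
#4 0x8b→b8/s0 L1-HIT; vc=[4]
#5 0x80→b8/s0 L1-HIT; vc=[4]
#6 0x81→b8/s0 L1-HIT; vc=[4]
#7 0x8c→b8/s0 L1-HIT; vc=[4]
#8 0x4b→b4/s0 VC-HIT; vc=[8]
#9 0x82→b8/s0 VC-HIT; vc=[4]
#10 0xcd→b12/s0 MISS; vc=[4,8]
#11 0xc5→b12/s0 L1-HIT; vc=[4,8]

VC = [4, 8]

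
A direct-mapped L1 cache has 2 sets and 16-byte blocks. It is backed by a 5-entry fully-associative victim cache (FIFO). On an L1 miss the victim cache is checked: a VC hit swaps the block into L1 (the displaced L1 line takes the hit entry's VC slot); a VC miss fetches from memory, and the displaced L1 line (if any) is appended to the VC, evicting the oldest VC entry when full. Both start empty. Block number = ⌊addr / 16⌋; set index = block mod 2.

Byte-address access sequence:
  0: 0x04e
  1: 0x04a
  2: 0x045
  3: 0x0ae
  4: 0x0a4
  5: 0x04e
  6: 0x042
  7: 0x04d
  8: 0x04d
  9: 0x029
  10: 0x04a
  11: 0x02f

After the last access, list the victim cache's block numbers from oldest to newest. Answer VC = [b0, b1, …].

  [0] addr=0x4e blk=4 s=0: MISS | VC []
  [1] addr=0x4a blk=4 s=0: L1-HIT | VC []
  [2] addr=0x45 blk=4 s=0: L1-HIT | VC []
  [3] addr=0xae blk=10 s=0: MISS | VC [4]
  [4] addr=0xa4 blk=10 s=0: L1-HIT | VC [4]
  [5] addr=0x4e blk=4 s=0: VC-HIT | VC [10]
  [6] addr=0x42 blk=4 s=0: L1-HIT | VC [10]
  [7] addr=0x4d blk=4 s=0: L1-HIT | VC [10]
  [8] addr=0x4d blk=4 s=0: L1-HIT | VC [10]
  [9] addr=0x29 blk=2 s=0: MISS | VC [10, 4]
  [10] addr=0x4a blk=4 s=0: VC-HIT | VC [10, 2]
  [11] addr=0x2f blk=2 s=0: VC-HIT | VC [10, 4]

VC = [10, 4]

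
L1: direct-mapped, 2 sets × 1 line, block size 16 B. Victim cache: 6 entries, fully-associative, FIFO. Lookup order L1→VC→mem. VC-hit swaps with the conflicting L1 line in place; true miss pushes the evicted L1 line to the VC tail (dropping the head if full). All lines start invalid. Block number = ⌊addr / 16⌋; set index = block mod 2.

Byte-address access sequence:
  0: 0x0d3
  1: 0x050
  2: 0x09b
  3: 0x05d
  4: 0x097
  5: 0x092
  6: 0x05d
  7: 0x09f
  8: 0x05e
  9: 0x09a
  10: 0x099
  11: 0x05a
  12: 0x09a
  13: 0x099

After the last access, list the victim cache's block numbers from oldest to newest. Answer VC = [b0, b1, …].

#0 0xd3→b13/s1 MISS; vc=[]
#1 0x50→b5/s1 MISS; vc=[13]
#2 0x9b→b9/s1 MISS; vc=[13,5]
#3 0x5d→b5/s1 VC-HIT; vc=[13,9]
#4 0x97→b9/s1 VC-HIT; vc=[13,5]
#5 0x92→b9/s1 L1-HIT; vc=[13,5]
#6 0x5d→b5/s1 VC-HIT; vc=[13,9]
#7 0x9f→b9/s1 VC-HIT; vc=[13,5]
#8 0x5e→b5/s1 VC-HIT; vc=[13,9]
#9 0x9a→b9/s1 VC-HIT; vc=[13,5]
#10 0x99→b9/s1 L1-HIT; vc=[13,5]
#11 0x5a→b5/s1 VC-HIT; vc=[13,9]
#12 0x9a→b9/s1 VC-HIT; vc=[13,5]
#13 0x99→b9/s1 L1-HIT; vc=[13,5]

VC = [13, 5]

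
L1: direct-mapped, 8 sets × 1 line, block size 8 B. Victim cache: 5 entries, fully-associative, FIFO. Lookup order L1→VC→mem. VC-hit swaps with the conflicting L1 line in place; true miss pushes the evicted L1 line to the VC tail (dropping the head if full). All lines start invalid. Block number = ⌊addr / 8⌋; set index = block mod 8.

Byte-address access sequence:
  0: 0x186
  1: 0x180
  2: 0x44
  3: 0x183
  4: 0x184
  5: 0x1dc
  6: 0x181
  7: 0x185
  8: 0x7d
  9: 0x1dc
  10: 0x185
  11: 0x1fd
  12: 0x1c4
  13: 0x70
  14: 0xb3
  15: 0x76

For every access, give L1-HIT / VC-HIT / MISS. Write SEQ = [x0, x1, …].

#0 0x186→b48/s0 MISS; vc=[]
#1 0x180→b48/s0 L1-HIT; vc=[]
#2 0x44→b8/s0 MISS; vc=[48]
#3 0x183→b48/s0 VC-HIT; vc=[8]
#4 0x184→b48/s0 L1-HIT; vc=[8]
#5 0x1dc→b59/s3 MISS; vc=[8]
#6 0x181→b48/s0 L1-HIT; vc=[8]
#7 0x185→b48/s0 L1-HIT; vc=[8]
#8 0x7d→b15/s7 MISS; vc=[8]
#9 0x1dc→b59/s3 L1-HIT; vc=[8]
#10 0x185→b48/s0 L1-HIT; vc=[8]
#11 0x1fd→b63/s7 MISS; vc=[8,15]
#12 0x1c4→b56/s0 MISS; vc=[8,15,48]
#13 0x70→b14/s6 MISS; vc=[8,15,48]
#14 0xb3→b22/s6 MISS; vc=[8,15,48,14]
#15 0x76→b14/s6 VC-HIT; vc=[8,15,48,22]

SEQ = [MISS, L1-HIT, MISS, VC-HIT, L1-HIT, MISS, L1-HIT, L1-HIT, MISS, L1-HIT, L1-HIT, MISS, MISS, MISS, MISS, VC-HIT]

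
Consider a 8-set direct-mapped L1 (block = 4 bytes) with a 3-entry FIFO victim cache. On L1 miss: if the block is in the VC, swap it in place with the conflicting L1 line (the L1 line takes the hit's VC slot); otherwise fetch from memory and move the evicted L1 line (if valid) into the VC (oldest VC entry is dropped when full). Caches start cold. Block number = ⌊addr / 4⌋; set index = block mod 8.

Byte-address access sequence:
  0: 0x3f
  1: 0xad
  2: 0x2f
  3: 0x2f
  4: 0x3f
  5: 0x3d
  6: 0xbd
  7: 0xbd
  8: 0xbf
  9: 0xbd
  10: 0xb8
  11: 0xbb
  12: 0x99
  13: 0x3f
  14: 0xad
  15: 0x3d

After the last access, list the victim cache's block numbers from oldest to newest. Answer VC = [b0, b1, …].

#0 0x3f→b15/s7 MISS; vc=[]
#1 0xad→b43/s3 MISS; vc=[]
#2 0x2f→b11/s3 MISS; vc=[43]
#3 0x2f→b11/s3 L1-HIT; vc=[43]
#4 0x3f→b15/s7 L1-HIT; vc=[43]
#5 0x3d→b15/s7 L1-HIT; vc=[43]
#6 0xbd→b47/s7 MISS; vc=[43,15]
#7 0xbd→b47/s7 L1-HIT; vc=[43,15]
#8 0xbf→b47/s7 L1-HIT; vc=[43,15]
#9 0xbd→b47/s7 L1-HIT; vc=[43,15]
#10 0xb8→b46/s6 MISS; vc=[43,15]
#11 0xbb→b46/s6 L1-HIT; vc=[43,15]
#12 0x99→b38/s6 MISS; vc=[43,15,46]
#13 0x3f→b15/s7 VC-HIT; vc=[43,47,46]
#14 0xad→b43/s3 VC-HIT; vc=[11,47,46]
#15 0x3d→b15/s7 L1-HIT; vc=[11,47,46]

VC = [11, 47, 46]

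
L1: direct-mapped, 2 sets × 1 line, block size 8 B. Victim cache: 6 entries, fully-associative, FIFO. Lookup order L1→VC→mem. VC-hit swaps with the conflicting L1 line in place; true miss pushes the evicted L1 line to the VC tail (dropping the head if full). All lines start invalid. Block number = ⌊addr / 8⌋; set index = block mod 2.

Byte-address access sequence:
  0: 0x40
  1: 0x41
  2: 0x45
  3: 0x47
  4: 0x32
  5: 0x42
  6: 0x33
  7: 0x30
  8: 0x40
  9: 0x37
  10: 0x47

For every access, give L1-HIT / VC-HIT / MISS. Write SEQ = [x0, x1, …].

SEQ = [MISS, L1-HIT, L1-HIT, L1-HIT, MISS, VC-HIT, VC-HIT, L1-HIT, VC-HIT, VC-HIT, VC-HIT]

#0 0x40→b8/s0 MISS; vc=[]
#1 0x41→b8/s0 L1-HIT; vc=[]
#2 0x45→b8/s0 L1-HIT; vc=[]
#3 0x47→b8/s0 L1-HIT; vc=[]
#4 0x32→b6/s0 MISS; vc=[8]
#5 0x42→b8/s0 VC-HIT; vc=[6]
#6 0x33→b6/s0 VC-HIT; vc=[8]
#7 0x30→b6/s0 L1-HIT; vc=[8]
#8 0x40→b8/s0 VC-HIT; vc=[6]
#9 0x37→b6/s0 VC-HIT; vc=[8]
#10 0x47→b8/s0 VC-HIT; vc=[6]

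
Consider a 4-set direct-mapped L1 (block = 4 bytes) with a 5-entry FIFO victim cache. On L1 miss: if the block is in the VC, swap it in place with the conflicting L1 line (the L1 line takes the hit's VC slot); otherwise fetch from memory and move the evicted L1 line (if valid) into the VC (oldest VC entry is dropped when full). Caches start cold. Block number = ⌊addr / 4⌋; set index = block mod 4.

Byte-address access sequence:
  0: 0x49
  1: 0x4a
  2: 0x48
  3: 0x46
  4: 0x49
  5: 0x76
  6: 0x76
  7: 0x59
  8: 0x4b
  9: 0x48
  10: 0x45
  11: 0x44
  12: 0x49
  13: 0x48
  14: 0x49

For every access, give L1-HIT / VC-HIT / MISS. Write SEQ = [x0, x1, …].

#0 0x49→b18/s2 MISS; vc=[]
#1 0x4a→b18/s2 L1-HIT; vc=[]
#2 0x48→b18/s2 L1-HIT; vc=[]
#3 0x46→b17/s1 MISS; vc=[]
#4 0x49→b18/s2 L1-HIT; vc=[]
#5 0x76→b29/s1 MISS; vc=[17]
#6 0x76→b29/s1 L1-HIT; vc=[17]
#7 0x59→b22/s2 MISS; vc=[17,18]
#8 0x4b→b18/s2 VC-HIT; vc=[17,22]
#9 0x48→b18/s2 L1-HIT; vc=[17,22]
#10 0x45→b17/s1 VC-HIT; vc=[29,22]
#11 0x44→b17/s1 L1-HIT; vc=[29,22]
#12 0x49→b18/s2 L1-HIT; vc=[29,22]
#13 0x48→b18/s2 L1-HIT; vc=[29,22]
#14 0x49→b18/s2 L1-HIT; vc=[29,22]

SEQ = [MISS, L1-HIT, L1-HIT, MISS, L1-HIT, MISS, L1-HIT, MISS, VC-HIT, L1-HIT, VC-HIT, L1-HIT, L1-HIT, L1-HIT, L1-HIT]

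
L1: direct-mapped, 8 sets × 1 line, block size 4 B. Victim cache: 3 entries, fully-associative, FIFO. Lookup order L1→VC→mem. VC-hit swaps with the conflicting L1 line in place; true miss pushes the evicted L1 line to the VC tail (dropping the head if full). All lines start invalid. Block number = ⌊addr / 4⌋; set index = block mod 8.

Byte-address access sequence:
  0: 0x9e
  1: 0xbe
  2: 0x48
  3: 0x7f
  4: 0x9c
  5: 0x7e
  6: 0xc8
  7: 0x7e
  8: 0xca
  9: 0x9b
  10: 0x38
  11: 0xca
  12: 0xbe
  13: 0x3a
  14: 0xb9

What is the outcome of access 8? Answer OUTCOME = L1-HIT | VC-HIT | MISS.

OUTCOME = L1-HIT

#0 0x9e→b39/s7 MISS; vc=[]
#1 0xbe→b47/s7 MISS; vc=[39]
#2 0x48→b18/s2 MISS; vc=[39]
#3 0x7f→b31/s7 MISS; vc=[39,47]
#4 0x9c→b39/s7 VC-HIT; vc=[31,47]
#5 0x7e→b31/s7 VC-HIT; vc=[39,47]
#6 0xc8→b50/s2 MISS; vc=[39,47,18]
#7 0x7e→b31/s7 L1-HIT; vc=[39,47,18]
#8 0xca→b50/s2 L1-HIT; vc=[39,47,18]
#9 0x9b→b38/s6 MISS; vc=[39,47,18]
#10 0x38→b14/s6 MISS; vc=[47,18,38]
#11 0xca→b50/s2 L1-HIT; vc=[47,18,38]
#12 0xbe→b47/s7 VC-HIT; vc=[31,18,38]
#13 0x3a→b14/s6 L1-HIT; vc=[31,18,38]
#14 0xb9→b46/s6 MISS; vc=[18,38,14]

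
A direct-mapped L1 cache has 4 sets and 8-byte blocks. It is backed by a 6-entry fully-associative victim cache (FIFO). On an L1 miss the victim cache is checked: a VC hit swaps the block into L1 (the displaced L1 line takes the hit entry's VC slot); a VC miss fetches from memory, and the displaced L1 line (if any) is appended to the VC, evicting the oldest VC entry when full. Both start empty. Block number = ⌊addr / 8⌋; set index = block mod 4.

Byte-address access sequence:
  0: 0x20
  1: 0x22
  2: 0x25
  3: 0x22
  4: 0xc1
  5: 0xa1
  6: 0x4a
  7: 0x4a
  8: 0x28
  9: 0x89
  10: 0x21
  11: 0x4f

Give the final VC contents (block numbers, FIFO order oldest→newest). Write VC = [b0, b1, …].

0: 0x20 (blk 4, set 0) → MISS  vc=[]
1: 0x22 (blk 4, set 0) → L1-HIT  vc=[]
2: 0x25 (blk 4, set 0) → L1-HIT  vc=[]
3: 0x22 (blk 4, set 0) → L1-HIT  vc=[]
4: 0xc1 (blk 24, set 0) → MISS  vc=[4]
5: 0xa1 (blk 20, set 0) → MISS  vc=[4, 24]
6: 0x4a (blk 9, set 1) → MISS  vc=[4, 24]
7: 0x4a (blk 9, set 1) → L1-HIT  vc=[4, 24]
8: 0x28 (blk 5, set 1) → MISS  vc=[4, 24, 9]
9: 0x89 (blk 17, set 1) → MISS  vc=[4, 24, 9, 5]
10: 0x21 (blk 4, set 0) → VC-HIT  vc=[20, 24, 9, 5]
11: 0x4f (blk 9, set 1) → VC-HIT  vc=[20, 24, 17, 5]

VC = [20, 24, 17, 5]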